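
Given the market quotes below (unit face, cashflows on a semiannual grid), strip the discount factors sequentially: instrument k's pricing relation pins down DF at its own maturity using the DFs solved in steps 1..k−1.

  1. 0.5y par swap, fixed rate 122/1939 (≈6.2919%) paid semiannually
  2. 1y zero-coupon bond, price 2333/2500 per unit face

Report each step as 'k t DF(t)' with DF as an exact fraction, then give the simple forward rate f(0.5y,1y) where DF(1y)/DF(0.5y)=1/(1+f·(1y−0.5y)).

1 1/2 1939/2000
2 1 2333/2500
f(0.5y,1y) = ((1939/2000)/(2333/2500) − 1)/(1/2) = 363/4666 ≈ 7.7797%

step 1 [0.5y] swap r/2=61/1939: DF=(1 − 61/1939·(0))/(1+61/1939) = 1939/2000 ≈ 0.969500
step 2 [1y] zero: DF = P = 2333/2500 ≈ 0.933200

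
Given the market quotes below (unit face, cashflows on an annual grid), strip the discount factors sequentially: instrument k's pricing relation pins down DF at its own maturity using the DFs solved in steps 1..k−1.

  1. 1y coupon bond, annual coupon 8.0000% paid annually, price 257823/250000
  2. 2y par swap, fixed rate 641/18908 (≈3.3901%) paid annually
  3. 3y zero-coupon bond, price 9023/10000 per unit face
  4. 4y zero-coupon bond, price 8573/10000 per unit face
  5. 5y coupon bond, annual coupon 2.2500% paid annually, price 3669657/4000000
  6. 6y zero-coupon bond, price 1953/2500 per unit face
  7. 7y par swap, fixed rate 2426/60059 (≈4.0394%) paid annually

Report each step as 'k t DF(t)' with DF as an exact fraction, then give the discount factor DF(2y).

step 1 [1y] bond c/1=2/25: DF=(257823/250000 − 2/25·(0))/(1+2/25) = 9549/10000 ≈ 0.954900
step 2 [2y] swap r/1=641/18908: DF=(1 − 641/18908·(0.954900))/(1+641/18908) = 9359/10000 ≈ 0.935900
step 3 [3y] zero: DF = P = 9023/10000 ≈ 0.902300
step 4 [4y] zero: DF = P = 8573/10000 ≈ 0.857300
step 5 [5y] bond c/1=9/400: DF=(3669657/4000000 − 9/400·(0.954900+0.935900+0.902300+0.857300))/(1+9/400) = 8169/10000 ≈ 0.816900
step 6 [6y] zero: DF = P = 1953/2500 ≈ 0.781200
step 7 [7y] swap r/1=2426/60059: DF=(1 − 2426/60059·(0.954900+0.935900+0.902300+0.857300+0.816900+0.781200))/(1+2426/60059) = 3787/5000 ≈ 0.757400

1 1 9549/10000
2 2 9359/10000
3 3 9023/10000
4 4 8573/10000
5 5 8169/10000
6 6 1953/2500
7 7 3787/5000
DF(2y) = 9359/10000 ≈ 0.935900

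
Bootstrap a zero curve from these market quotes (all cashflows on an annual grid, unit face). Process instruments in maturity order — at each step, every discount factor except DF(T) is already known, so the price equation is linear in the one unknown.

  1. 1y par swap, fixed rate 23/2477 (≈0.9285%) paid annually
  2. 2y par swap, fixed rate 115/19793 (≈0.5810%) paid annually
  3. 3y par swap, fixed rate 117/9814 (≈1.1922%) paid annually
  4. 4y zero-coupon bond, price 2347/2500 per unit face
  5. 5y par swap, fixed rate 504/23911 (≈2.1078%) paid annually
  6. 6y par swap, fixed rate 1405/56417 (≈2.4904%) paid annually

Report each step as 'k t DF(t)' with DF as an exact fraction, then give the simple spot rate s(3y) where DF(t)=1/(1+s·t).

step 1 [1y] swap r/1=23/2477: DF=(1 − 23/2477·(0))/(1+23/2477) = 2477/2500 ≈ 0.990800
step 2 [2y] swap r/1=115/19793: DF=(1 − 115/19793·(0.990800))/(1+115/19793) = 1977/2000 ≈ 0.988500
step 3 [3y] swap r/1=117/9814: DF=(1 − 117/9814·(0.990800+0.988500))/(1+117/9814) = 9649/10000 ≈ 0.964900
step 4 [4y] zero: DF = P = 2347/2500 ≈ 0.938800
step 5 [5y] swap r/1=504/23911: DF=(1 − 504/23911·(0.990800+0.988500+0.964900+0.938800))/(1+504/23911) = 562/625 ≈ 0.899200
step 6 [6y] swap r/1=1405/56417: DF=(1 − 1405/56417·(0.990800+0.988500+0.964900+0.938800+0.899200))/(1+1405/56417) = 1719/2000 ≈ 0.859500

1 1 2477/2500
2 2 1977/2000
3 3 9649/10000
4 4 2347/2500
5 5 562/625
6 6 1719/2000
s(3y) = (1/(9649/10000) − 1)/(3) = 117/9649 ≈ 1.2126%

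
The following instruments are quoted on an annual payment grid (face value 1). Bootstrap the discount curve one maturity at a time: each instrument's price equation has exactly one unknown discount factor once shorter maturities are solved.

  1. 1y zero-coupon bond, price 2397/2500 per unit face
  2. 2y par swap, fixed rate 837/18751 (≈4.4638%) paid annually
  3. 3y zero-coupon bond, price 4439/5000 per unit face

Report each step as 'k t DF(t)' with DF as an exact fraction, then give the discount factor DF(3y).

step 1 [1y] zero: DF = P = 2397/2500 ≈ 0.958800
step 2 [2y] swap r/1=837/18751: DF=(1 − 837/18751·(0.958800))/(1+837/18751) = 9163/10000 ≈ 0.916300
step 3 [3y] zero: DF = P = 4439/5000 ≈ 0.887800

1 1 2397/2500
2 2 9163/10000
3 3 4439/5000
DF(3y) = 4439/5000 ≈ 0.887800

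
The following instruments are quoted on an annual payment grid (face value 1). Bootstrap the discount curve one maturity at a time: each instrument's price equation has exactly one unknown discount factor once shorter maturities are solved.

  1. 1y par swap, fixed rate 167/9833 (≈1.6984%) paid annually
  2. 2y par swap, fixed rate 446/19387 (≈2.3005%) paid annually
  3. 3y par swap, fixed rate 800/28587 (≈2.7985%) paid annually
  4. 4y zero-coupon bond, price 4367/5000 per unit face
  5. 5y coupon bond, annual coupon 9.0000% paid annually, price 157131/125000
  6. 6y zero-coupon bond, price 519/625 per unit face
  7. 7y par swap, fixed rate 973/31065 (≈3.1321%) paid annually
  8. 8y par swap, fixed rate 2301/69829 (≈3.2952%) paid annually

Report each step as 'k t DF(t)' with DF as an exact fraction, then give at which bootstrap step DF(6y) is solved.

1 1 9833/10000
2 2 4777/5000
3 3 23/25
4 4 4367/5000
5 5 8451/10000
6 6 519/625
7 7 4027/5000
8 8 7699/10000
DF(6y) is solved at step 6

step 1 [1y] swap r/1=167/9833: DF=(1 − 167/9833·(0))/(1+167/9833) = 9833/10000 ≈ 0.983300
step 2 [2y] swap r/1=446/19387: DF=(1 − 446/19387·(0.983300))/(1+446/19387) = 4777/5000 ≈ 0.955400
step 3 [3y] swap r/1=800/28587: DF=(1 − 800/28587·(0.983300+0.955400))/(1+800/28587) = 23/25 ≈ 0.920000
step 4 [4y] zero: DF = P = 4367/5000 ≈ 0.873400
step 5 [5y] bond c/1=9/100: DF=(157131/125000 − 9/100·(0.983300+0.955400+0.920000+0.873400))/(1+9/100) = 8451/10000 ≈ 0.845100
step 6 [6y] zero: DF = P = 519/625 ≈ 0.830400
step 7 [7y] swap r/1=973/31065: DF=(1 − 973/31065·(0.983300+0.955400+0.920000+0.873400+0.845100+0.830400))/(1+973/31065) = 4027/5000 ≈ 0.805400
step 8 [8y] swap r/1=2301/69829: DF=(1 − 2301/69829·(0.983300+0.955400+0.920000+0.873400+0.845100+0.830400+0.805400))/(1+2301/69829) = 7699/10000 ≈ 0.769900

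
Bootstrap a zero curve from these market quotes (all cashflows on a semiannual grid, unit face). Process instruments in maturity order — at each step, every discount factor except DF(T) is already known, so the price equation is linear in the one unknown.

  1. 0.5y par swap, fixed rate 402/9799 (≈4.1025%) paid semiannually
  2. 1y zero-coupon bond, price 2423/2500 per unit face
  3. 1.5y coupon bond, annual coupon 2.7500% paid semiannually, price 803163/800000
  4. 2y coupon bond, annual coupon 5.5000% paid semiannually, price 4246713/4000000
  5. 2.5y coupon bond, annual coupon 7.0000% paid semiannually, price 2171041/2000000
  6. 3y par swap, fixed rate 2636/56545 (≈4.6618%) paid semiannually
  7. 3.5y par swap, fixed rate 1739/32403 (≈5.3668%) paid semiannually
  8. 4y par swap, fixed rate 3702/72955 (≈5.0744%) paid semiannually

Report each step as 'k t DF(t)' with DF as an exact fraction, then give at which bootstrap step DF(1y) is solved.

1 1/2 9799/10000
2 1 2423/2500
3 3/2 9639/10000
4 2 9553/10000
5 5/2 459/500
6 3 4341/5000
7 7/2 8261/10000
8 4 8149/10000
DF(1y) is solved at step 2

step 1 [0.5y] swap r/2=201/9799: DF=(1 − 201/9799·(0))/(1+201/9799) = 9799/10000 ≈ 0.979900
step 2 [1y] zero: DF = P = 2423/2500 ≈ 0.969200
step 3 [1.5y] bond c/2=11/800: DF=(803163/800000 − 11/800·(0.979900+0.969200))/(1+11/800) = 9639/10000 ≈ 0.963900
step 4 [2y] bond c/2=11/400: DF=(4246713/4000000 − 11/400·(0.979900+0.969200+0.963900))/(1+11/400) = 9553/10000 ≈ 0.955300
step 5 [2.5y] bond c/2=7/200: DF=(2171041/2000000 − 7/200·(0.979900+0.969200+0.963900+0.955300))/(1+7/200) = 459/500 ≈ 0.918000
step 6 [3y] swap r/2=1318/56545: DF=(1 − 1318/56545·(0.979900+0.969200+0.963900+0.955300+0.918000))/(1+1318/56545) = 4341/5000 ≈ 0.868200
step 7 [3.5y] swap r/2=1739/64806: DF=(1 − 1739/64806·(0.979900+0.969200+0.963900+0.955300+0.918000+0.868200))/(1+1739/64806) = 8261/10000 ≈ 0.826100
step 8 [4y] swap r/2=1851/72955: DF=(1 − 1851/72955·(0.979900+0.969200+0.963900+0.955300+0.918000+0.868200+0.826100))/(1+1851/72955) = 8149/10000 ≈ 0.814900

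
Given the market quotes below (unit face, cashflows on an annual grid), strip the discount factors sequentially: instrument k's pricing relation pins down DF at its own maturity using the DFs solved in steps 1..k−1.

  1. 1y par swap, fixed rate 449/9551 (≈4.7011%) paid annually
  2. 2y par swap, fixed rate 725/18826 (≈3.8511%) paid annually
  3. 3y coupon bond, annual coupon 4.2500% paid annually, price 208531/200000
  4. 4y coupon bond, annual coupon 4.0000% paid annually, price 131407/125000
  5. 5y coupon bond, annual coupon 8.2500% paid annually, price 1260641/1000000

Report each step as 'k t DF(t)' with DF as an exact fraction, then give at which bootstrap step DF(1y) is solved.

step 1 [1y] swap r/1=449/9551: DF=(1 − 449/9551·(0))/(1+449/9551) = 9551/10000 ≈ 0.955100
step 2 [2y] swap r/1=725/18826: DF=(1 − 725/18826·(0.955100))/(1+725/18826) = 371/400 ≈ 0.927500
step 3 [3y] bond c/1=17/400: DF=(208531/200000 − 17/400·(0.955100+0.927500))/(1+17/400) = 4617/5000 ≈ 0.923400
step 4 [4y] bond c/1=1/25: DF=(131407/125000 − 1/25·(0.955100+0.927500+0.923400))/(1+1/25) = 9029/10000 ≈ 0.902900
step 5 [5y] bond c/1=33/400: DF=(1260641/1000000 − 33/400·(0.955100+0.927500+0.923400+0.902900))/(1+33/400) = 8819/10000 ≈ 0.881900

1 1 9551/10000
2 2 371/400
3 3 4617/5000
4 4 9029/10000
5 5 8819/10000
DF(1y) is solved at step 1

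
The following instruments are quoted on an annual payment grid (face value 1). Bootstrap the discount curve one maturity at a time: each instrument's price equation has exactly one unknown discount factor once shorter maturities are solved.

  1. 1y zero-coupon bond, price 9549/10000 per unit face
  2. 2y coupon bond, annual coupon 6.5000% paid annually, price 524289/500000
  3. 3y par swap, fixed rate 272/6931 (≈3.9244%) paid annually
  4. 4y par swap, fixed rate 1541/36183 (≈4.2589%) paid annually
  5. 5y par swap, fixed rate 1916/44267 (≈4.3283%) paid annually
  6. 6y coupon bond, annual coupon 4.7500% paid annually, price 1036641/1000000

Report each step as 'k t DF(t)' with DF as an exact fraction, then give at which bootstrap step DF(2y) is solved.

step 1 [1y] zero: DF = P = 9549/10000 ≈ 0.954900
step 2 [2y] bond c/1=13/200: DF=(524289/500000 − 13/200·(0.954900))/(1+13/200) = 9263/10000 ≈ 0.926300
step 3 [3y] swap r/1=272/6931: DF=(1 − 272/6931·(0.954900+0.926300))/(1+272/6931) = 557/625 ≈ 0.891200
step 4 [4y] swap r/1=1541/36183: DF=(1 − 1541/36183·(0.954900+0.926300+0.891200))/(1+1541/36183) = 8459/10000 ≈ 0.845900
step 5 [5y] swap r/1=1916/44267: DF=(1 − 1916/44267·(0.954900+0.926300+0.891200+0.845900))/(1+1916/44267) = 2021/2500 ≈ 0.808400
step 6 [6y] bond c/1=19/400: DF=(1036641/1000000 − 19/400·(0.954900+0.926300+0.891200+0.845900+0.808400))/(1+19/400) = 7889/10000 ≈ 0.788900

1 1 9549/10000
2 2 9263/10000
3 3 557/625
4 4 8459/10000
5 5 2021/2500
6 6 7889/10000
DF(2y) is solved at step 2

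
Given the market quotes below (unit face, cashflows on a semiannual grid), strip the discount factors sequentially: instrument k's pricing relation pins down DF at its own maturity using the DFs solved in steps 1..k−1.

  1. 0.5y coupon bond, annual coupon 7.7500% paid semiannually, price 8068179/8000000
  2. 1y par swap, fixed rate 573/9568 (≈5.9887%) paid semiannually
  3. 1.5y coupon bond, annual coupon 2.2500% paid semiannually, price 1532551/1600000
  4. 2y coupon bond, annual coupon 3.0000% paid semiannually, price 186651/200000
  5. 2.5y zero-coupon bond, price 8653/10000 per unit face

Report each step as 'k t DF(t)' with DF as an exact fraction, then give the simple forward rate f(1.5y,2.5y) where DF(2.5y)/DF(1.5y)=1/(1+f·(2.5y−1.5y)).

step 1 [0.5y] bond c/2=31/800: DF=(8068179/8000000 − 31/800·(0))/(1+31/800) = 9709/10000 ≈ 0.970900
step 2 [1y] swap r/2=573/19136: DF=(1 − 573/19136·(0.970900))/(1+573/19136) = 9427/10000 ≈ 0.942700
step 3 [1.5y] bond c/2=9/800: DF=(1532551/1600000 − 9/800·(0.970900+0.942700))/(1+9/800) = 9259/10000 ≈ 0.925900
step 4 [2y] bond c/2=3/200: DF=(186651/200000 − 3/200·(0.970900+0.942700+0.925900))/(1+3/200) = 351/400 ≈ 0.877500
step 5 [2.5y] zero: DF = P = 8653/10000 ≈ 0.865300

1 1/2 9709/10000
2 1 9427/10000
3 3/2 9259/10000
4 2 351/400
5 5/2 8653/10000
f(1.5y,2.5y) = ((9259/10000)/(8653/10000) − 1)/(1) = 606/8653 ≈ 7.0034%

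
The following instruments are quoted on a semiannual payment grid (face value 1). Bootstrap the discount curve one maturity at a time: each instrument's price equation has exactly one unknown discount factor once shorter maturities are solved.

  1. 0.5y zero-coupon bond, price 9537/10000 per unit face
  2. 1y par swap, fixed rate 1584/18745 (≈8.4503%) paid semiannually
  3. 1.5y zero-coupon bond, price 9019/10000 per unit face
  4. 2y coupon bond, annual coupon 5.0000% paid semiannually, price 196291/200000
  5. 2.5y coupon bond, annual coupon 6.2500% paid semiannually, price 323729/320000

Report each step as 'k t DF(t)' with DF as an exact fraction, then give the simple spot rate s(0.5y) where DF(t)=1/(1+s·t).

1 1/2 9537/10000
2 1 1151/1250
3 3/2 9019/10000
4 2 4449/5000
5 5/2 8699/10000
s(0.5y) = (1/(9537/10000) − 1)/(1/2) = 926/9537 ≈ 9.7096%

step 1 [0.5y] zero: DF = P = 9537/10000 ≈ 0.953700
step 2 [1y] swap r/2=792/18745: DF=(1 − 792/18745·(0.953700))/(1+792/18745) = 1151/1250 ≈ 0.920800
step 3 [1.5y] zero: DF = P = 9019/10000 ≈ 0.901900
step 4 [2y] bond c/2=1/40: DF=(196291/200000 − 1/40·(0.953700+0.920800+0.901900))/(1+1/40) = 4449/5000 ≈ 0.889800
step 5 [2.5y] bond c/2=1/32: DF=(323729/320000 − 1/32·(0.953700+0.920800+0.901900+0.889800))/(1+1/32) = 8699/10000 ≈ 0.869900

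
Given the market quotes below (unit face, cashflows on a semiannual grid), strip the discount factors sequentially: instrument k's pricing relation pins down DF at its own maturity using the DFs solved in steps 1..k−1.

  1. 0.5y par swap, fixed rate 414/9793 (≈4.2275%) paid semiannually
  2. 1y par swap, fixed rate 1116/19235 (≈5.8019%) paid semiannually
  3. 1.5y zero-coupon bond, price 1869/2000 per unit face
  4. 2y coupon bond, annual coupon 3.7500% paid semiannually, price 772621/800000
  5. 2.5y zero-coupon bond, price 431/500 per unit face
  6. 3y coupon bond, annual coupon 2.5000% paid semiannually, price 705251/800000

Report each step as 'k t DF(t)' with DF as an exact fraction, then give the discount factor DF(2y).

1 1/2 9793/10000
2 1 4721/5000
3 3/2 1869/2000
4 2 4477/5000
5 5/2 431/500
6 3 8137/10000
DF(2y) = 4477/5000 ≈ 0.895400

step 1 [0.5y] swap r/2=207/9793: DF=(1 − 207/9793·(0))/(1+207/9793) = 9793/10000 ≈ 0.979300
step 2 [1y] swap r/2=558/19235: DF=(1 − 558/19235·(0.979300))/(1+558/19235) = 4721/5000 ≈ 0.944200
step 3 [1.5y] zero: DF = P = 1869/2000 ≈ 0.934500
step 4 [2y] bond c/2=3/160: DF=(772621/800000 − 3/160·(0.979300+0.944200+0.934500))/(1+3/160) = 4477/5000 ≈ 0.895400
step 5 [2.5y] zero: DF = P = 431/500 ≈ 0.862000
step 6 [3y] bond c/2=1/80: DF=(705251/800000 − 1/80·(0.979300+0.944200+0.934500+0.895400+0.862000))/(1+1/80) = 8137/10000 ≈ 0.813700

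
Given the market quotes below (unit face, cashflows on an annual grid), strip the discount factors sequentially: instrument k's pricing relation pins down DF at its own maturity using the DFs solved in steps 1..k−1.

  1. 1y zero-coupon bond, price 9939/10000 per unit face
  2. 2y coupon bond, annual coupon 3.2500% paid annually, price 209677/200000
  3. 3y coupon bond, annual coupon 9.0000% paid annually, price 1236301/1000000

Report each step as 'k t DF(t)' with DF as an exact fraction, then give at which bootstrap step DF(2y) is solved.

1 1 9939/10000
2 2 9841/10000
3 3 9709/10000
DF(2y) is solved at step 2

step 1 [1y] zero: DF = P = 9939/10000 ≈ 0.993900
step 2 [2y] bond c/1=13/400: DF=(209677/200000 − 13/400·(0.993900))/(1+13/400) = 9841/10000 ≈ 0.984100
step 3 [3y] bond c/1=9/100: DF=(1236301/1000000 − 9/100·(0.993900+0.984100))/(1+9/100) = 9709/10000 ≈ 0.970900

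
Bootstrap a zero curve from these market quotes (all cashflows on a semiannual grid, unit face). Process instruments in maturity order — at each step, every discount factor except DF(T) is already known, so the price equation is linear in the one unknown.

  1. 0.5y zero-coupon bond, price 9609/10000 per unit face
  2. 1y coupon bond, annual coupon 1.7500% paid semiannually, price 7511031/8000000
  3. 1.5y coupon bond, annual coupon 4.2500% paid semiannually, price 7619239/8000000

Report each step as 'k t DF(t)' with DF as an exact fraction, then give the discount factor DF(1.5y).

step 1 [0.5y] zero: DF = P = 9609/10000 ≈ 0.960900
step 2 [1y] bond c/2=7/800: DF=(7511031/8000000 − 7/800·(0.960900))/(1+7/800) = 1153/1250 ≈ 0.922400
step 3 [1.5y] bond c/2=17/800: DF=(7619239/8000000 − 17/800·(0.960900+0.922400))/(1+17/800) = 4467/5000 ≈ 0.893400

1 1/2 9609/10000
2 1 1153/1250
3 3/2 4467/5000
DF(1.5y) = 4467/5000 ≈ 0.893400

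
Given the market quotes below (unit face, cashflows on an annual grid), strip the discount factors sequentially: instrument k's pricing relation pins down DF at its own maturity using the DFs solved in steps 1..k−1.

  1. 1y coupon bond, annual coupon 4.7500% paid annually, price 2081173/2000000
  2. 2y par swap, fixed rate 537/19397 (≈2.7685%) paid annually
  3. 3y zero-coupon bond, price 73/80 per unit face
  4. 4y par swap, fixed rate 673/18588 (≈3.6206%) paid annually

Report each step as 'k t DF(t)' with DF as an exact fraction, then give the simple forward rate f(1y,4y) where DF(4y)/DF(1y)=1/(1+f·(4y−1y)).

1 1 4967/5000
2 2 9463/10000
3 3 73/80
4 4 4327/5000
f(1y,4y) = ((4967/5000)/(4327/5000) − 1)/(3) = 640/12981 ≈ 4.9303%

step 1 [1y] bond c/1=19/400: DF=(2081173/2000000 − 19/400·(0))/(1+19/400) = 4967/5000 ≈ 0.993400
step 2 [2y] swap r/1=537/19397: DF=(1 − 537/19397·(0.993400))/(1+537/19397) = 9463/10000 ≈ 0.946300
step 3 [3y] zero: DF = P = 73/80 ≈ 0.912500
step 4 [4y] swap r/1=673/18588: DF=(1 − 673/18588·(0.993400+0.946300+0.912500))/(1+673/18588) = 4327/5000 ≈ 0.865400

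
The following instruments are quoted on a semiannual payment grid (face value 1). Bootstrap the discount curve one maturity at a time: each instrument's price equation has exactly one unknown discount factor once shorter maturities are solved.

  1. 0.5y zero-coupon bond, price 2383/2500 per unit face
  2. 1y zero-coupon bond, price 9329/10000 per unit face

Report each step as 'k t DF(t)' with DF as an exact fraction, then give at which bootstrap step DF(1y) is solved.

step 1 [0.5y] zero: DF = P = 2383/2500 ≈ 0.953200
step 2 [1y] zero: DF = P = 9329/10000 ≈ 0.932900

1 1/2 2383/2500
2 1 9329/10000
DF(1y) is solved at step 2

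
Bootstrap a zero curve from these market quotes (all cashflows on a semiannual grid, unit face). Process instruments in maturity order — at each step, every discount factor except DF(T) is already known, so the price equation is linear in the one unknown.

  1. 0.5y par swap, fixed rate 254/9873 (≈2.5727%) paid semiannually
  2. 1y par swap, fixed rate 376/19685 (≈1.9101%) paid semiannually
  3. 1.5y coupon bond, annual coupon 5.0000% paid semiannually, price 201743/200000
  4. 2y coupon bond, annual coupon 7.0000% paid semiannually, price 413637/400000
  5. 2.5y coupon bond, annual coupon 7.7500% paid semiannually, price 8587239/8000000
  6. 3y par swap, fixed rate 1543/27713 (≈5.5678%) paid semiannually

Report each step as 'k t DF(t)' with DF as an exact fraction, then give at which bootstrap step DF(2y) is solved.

1 1/2 9873/10000
2 1 2453/2500
3 3/2 9361/10000
4 2 9009/10000
5 5/2 4457/5000
6 3 8457/10000
DF(2y) is solved at step 4

step 1 [0.5y] swap r/2=127/9873: DF=(1 − 127/9873·(0))/(1+127/9873) = 9873/10000 ≈ 0.987300
step 2 [1y] swap r/2=188/19685: DF=(1 − 188/19685·(0.987300))/(1+188/19685) = 2453/2500 ≈ 0.981200
step 3 [1.5y] bond c/2=1/40: DF=(201743/200000 − 1/40·(0.987300+0.981200))/(1+1/40) = 9361/10000 ≈ 0.936100
step 4 [2y] bond c/2=7/200: DF=(413637/400000 − 7/200·(0.987300+0.981200+0.936100))/(1+7/200) = 9009/10000 ≈ 0.900900
step 5 [2.5y] bond c/2=31/800: DF=(8587239/8000000 − 31/800·(0.987300+0.981200+0.936100+0.900900))/(1+31/800) = 4457/5000 ≈ 0.891400
step 6 [3y] swap r/2=1543/55426: DF=(1 − 1543/55426·(0.987300+0.981200+0.936100+0.900900+0.891400))/(1+1543/55426) = 8457/10000 ≈ 0.845700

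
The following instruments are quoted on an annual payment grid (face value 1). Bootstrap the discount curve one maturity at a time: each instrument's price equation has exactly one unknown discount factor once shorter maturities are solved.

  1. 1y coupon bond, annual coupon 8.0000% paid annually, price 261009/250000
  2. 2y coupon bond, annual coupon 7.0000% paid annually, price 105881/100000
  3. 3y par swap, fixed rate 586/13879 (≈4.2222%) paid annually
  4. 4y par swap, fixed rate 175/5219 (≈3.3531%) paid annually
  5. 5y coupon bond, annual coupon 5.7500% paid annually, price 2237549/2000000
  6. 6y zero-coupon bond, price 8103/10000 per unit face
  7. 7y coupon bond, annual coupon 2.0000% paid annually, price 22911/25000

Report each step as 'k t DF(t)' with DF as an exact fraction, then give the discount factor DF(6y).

step 1 [1y] bond c/1=2/25: DF=(261009/250000 − 2/25·(0))/(1+2/25) = 9667/10000 ≈ 0.966700
step 2 [2y] bond c/1=7/100: DF=(105881/100000 − 7/100·(0.966700))/(1+7/100) = 9263/10000 ≈ 0.926300
step 3 [3y] swap r/1=586/13879: DF=(1 − 586/13879·(0.966700+0.926300))/(1+586/13879) = 2207/2500 ≈ 0.882800
step 4 [4y] swap r/1=175/5219: DF=(1 − 175/5219·(0.966700+0.926300+0.882800))/(1+175/5219) = 351/400 ≈ 0.877500
step 5 [5y] bond c/1=23/400: DF=(2237549/2000000 − 23/400·(0.966700+0.926300+0.882800+0.877500))/(1+23/400) = 8593/10000 ≈ 0.859300
step 6 [6y] zero: DF = P = 8103/10000 ≈ 0.810300
step 7 [7y] bond c/1=1/50: DF=(22911/25000 − 1/50·(0.966700+0.926300+0.882800+0.877500+0.859300+0.810300))/(1+1/50) = 7941/10000 ≈ 0.794100

1 1 9667/10000
2 2 9263/10000
3 3 2207/2500
4 4 351/400
5 5 8593/10000
6 6 8103/10000
7 7 7941/10000
DF(6y) = 8103/10000 ≈ 0.810300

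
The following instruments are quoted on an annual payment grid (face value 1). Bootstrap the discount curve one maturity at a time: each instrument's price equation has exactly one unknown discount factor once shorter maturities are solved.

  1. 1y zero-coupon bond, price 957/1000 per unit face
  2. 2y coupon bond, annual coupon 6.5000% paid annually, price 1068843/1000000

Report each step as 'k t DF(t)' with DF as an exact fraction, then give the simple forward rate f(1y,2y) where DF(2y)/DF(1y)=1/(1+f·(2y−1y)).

1 1 957/1000
2 2 2363/2500
f(1y,2y) = ((957/1000)/(2363/2500) − 1)/(1) = 59/4726 ≈ 1.2484%

step 1 [1y] zero: DF = P = 957/1000 ≈ 0.957000
step 2 [2y] bond c/1=13/200: DF=(1068843/1000000 − 13/200·(0.957000))/(1+13/200) = 2363/2500 ≈ 0.945200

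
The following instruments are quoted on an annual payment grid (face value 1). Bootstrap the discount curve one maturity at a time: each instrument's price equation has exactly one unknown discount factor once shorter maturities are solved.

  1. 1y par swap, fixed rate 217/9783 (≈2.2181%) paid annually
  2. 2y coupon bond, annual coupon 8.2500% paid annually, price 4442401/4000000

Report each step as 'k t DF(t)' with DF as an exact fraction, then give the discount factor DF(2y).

1 1 9783/10000
2 2 4757/5000
DF(2y) = 4757/5000 ≈ 0.951400

step 1 [1y] swap r/1=217/9783: DF=(1 − 217/9783·(0))/(1+217/9783) = 9783/10000 ≈ 0.978300
step 2 [2y] bond c/1=33/400: DF=(4442401/4000000 − 33/400·(0.978300))/(1+33/400) = 4757/5000 ≈ 0.951400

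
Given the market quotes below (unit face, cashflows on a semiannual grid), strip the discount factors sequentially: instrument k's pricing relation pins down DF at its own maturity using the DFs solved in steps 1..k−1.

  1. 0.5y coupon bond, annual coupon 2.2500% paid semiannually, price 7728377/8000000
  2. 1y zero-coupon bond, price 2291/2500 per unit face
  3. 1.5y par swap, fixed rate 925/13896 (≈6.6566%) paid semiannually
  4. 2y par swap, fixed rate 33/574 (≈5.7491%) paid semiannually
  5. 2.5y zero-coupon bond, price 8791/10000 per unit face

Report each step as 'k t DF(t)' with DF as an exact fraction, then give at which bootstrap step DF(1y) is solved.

step 1 [0.5y] bond c/2=9/800: DF=(7728377/8000000 − 9/800·(0))/(1+9/800) = 9553/10000 ≈ 0.955300
step 2 [1y] zero: DF = P = 2291/2500 ≈ 0.916400
step 3 [1.5y] swap r/2=925/27792: DF=(1 − 925/27792·(0.955300+0.916400))/(1+925/27792) = 363/400 ≈ 0.907500
step 4 [2y] swap r/2=33/1148: DF=(1 − 33/1148·(0.955300+0.916400+0.907500))/(1+33/1148) = 559/625 ≈ 0.894400
step 5 [2.5y] zero: DF = P = 8791/10000 ≈ 0.879100

1 1/2 9553/10000
2 1 2291/2500
3 3/2 363/400
4 2 559/625
5 5/2 8791/10000
DF(1y) is solved at step 2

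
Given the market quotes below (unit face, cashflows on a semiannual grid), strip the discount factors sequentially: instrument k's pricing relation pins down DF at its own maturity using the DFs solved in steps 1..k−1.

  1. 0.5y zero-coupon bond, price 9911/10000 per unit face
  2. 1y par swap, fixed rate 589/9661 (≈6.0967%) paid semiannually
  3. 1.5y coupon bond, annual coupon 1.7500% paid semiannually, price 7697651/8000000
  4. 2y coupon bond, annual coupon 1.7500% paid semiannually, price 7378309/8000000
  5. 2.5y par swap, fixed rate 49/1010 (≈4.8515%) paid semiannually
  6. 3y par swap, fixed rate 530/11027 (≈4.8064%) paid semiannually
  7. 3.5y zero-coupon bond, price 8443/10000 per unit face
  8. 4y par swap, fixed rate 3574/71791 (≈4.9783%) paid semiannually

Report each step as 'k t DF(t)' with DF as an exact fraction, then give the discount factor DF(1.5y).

1 1/2 9911/10000
2 1 9411/10000
3 3/2 9371/10000
4 2 4447/5000
5 5/2 8873/10000
6 3 347/400
7 7/2 8443/10000
8 4 8213/10000
DF(1.5y) = 9371/10000 ≈ 0.937100

step 1 [0.5y] zero: DF = P = 9911/10000 ≈ 0.991100
step 2 [1y] swap r/2=589/19322: DF=(1 − 589/19322·(0.991100))/(1+589/19322) = 9411/10000 ≈ 0.941100
step 3 [1.5y] bond c/2=7/800: DF=(7697651/8000000 − 7/800·(0.991100+0.941100))/(1+7/800) = 9371/10000 ≈ 0.937100
step 4 [2y] bond c/2=7/800: DF=(7378309/8000000 − 7/800·(0.991100+0.941100+0.937100))/(1+7/800) = 4447/5000 ≈ 0.889400
step 5 [2.5y] swap r/2=49/2020: DF=(1 − 49/2020·(0.991100+0.941100+0.937100+0.889400))/(1+49/2020) = 8873/10000 ≈ 0.887300
step 6 [3y] swap r/2=265/11027: DF=(1 − 265/11027·(0.991100+0.941100+0.937100+0.889400+0.887300))/(1+265/11027) = 347/400 ≈ 0.867500
step 7 [3.5y] zero: DF = P = 8443/10000 ≈ 0.844300
step 8 [4y] swap r/2=1787/71791: DF=(1 − 1787/71791·(0.991100+0.941100+0.937100+0.889400+0.887300+0.867500+0.844300))/(1+1787/71791) = 8213/10000 ≈ 0.821300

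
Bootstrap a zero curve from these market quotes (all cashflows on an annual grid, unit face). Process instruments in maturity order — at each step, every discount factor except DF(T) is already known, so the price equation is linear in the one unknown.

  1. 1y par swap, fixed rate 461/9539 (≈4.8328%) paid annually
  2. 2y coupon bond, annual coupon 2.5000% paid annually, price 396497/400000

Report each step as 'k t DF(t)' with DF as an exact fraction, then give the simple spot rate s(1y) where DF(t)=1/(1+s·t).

1 1 9539/10000
2 2 4719/5000
s(1y) = (1/(9539/10000) − 1)/(1) = 461/9539 ≈ 4.8328%

step 1 [1y] swap r/1=461/9539: DF=(1 − 461/9539·(0))/(1+461/9539) = 9539/10000 ≈ 0.953900
step 2 [2y] bond c/1=1/40: DF=(396497/400000 − 1/40·(0.953900))/(1+1/40) = 4719/5000 ≈ 0.943800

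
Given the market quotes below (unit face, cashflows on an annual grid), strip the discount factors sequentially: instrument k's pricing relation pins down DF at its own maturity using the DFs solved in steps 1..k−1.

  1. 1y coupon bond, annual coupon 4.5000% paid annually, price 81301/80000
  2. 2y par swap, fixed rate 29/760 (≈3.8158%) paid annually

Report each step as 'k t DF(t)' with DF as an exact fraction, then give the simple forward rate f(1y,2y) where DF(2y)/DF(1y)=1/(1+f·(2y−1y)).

1 1 389/400
2 2 371/400
f(1y,2y) = ((389/400)/(371/400) − 1)/(1) = 18/371 ≈ 4.8518%

step 1 [1y] bond c/1=9/200: DF=(81301/80000 − 9/200·(0))/(1+9/200) = 389/400 ≈ 0.972500
step 2 [2y] swap r/1=29/760: DF=(1 − 29/760·(0.972500))/(1+29/760) = 371/400 ≈ 0.927500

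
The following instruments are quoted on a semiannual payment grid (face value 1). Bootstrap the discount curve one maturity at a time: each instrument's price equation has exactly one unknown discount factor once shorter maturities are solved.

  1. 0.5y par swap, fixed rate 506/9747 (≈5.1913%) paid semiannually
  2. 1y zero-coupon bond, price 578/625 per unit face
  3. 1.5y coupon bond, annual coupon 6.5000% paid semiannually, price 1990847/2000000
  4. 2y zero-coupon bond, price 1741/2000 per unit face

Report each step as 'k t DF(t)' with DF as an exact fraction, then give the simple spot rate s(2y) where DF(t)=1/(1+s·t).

step 1 [0.5y] swap r/2=253/9747: DF=(1 − 253/9747·(0))/(1+253/9747) = 9747/10000 ≈ 0.974700
step 2 [1y] zero: DF = P = 578/625 ≈ 0.924800
step 3 [1.5y] bond c/2=13/400: DF=(1990847/2000000 − 13/400·(0.974700+0.924800))/(1+13/400) = 9043/10000 ≈ 0.904300
step 4 [2y] zero: DF = P = 1741/2000 ≈ 0.870500

1 1/2 9747/10000
2 1 578/625
3 3/2 9043/10000
4 2 1741/2000
s(2y) = (1/(1741/2000) − 1)/(2) = 259/3482 ≈ 7.4383%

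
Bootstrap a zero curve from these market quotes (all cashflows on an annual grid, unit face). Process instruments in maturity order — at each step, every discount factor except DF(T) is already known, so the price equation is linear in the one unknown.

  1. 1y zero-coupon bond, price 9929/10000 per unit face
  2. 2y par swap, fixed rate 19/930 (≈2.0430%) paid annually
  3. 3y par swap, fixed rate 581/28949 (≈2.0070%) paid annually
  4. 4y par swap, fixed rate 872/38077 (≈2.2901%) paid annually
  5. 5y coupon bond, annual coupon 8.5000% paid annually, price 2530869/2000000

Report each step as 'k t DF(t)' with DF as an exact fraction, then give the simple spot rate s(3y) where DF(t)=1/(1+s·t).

step 1 [1y] zero: DF = P = 9929/10000 ≈ 0.992900
step 2 [2y] swap r/1=19/930: DF=(1 − 19/930·(0.992900))/(1+19/930) = 9601/10000 ≈ 0.960100
step 3 [3y] swap r/1=581/28949: DF=(1 − 581/28949·(0.992900+0.960100))/(1+581/28949) = 9419/10000 ≈ 0.941900
step 4 [4y] swap r/1=872/38077: DF=(1 − 872/38077·(0.992900+0.960100+0.941900))/(1+872/38077) = 1141/1250 ≈ 0.912800
step 5 [5y] bond c/1=17/200: DF=(2530869/2000000 − 17/200·(0.992900+0.960100+0.941900+0.912800))/(1+17/200) = 217/250 ≈ 0.868000

1 1 9929/10000
2 2 9601/10000
3 3 9419/10000
4 4 1141/1250
5 5 217/250
s(3y) = (1/(9419/10000) − 1)/(3) = 581/28257 ≈ 2.0561%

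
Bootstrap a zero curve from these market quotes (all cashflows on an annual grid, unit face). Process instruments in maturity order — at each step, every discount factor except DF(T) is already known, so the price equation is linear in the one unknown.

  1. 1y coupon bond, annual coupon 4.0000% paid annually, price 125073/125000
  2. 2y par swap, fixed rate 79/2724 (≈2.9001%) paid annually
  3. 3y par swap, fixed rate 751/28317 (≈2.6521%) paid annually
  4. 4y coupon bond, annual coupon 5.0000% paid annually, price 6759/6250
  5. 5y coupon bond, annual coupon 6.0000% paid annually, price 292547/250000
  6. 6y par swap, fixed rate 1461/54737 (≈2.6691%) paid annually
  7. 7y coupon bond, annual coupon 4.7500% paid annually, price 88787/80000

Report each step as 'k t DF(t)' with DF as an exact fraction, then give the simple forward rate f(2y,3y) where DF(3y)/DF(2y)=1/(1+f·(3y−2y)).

step 1 [1y] bond c/1=1/25: DF=(125073/125000 − 1/25·(0))/(1+1/25) = 9621/10000 ≈ 0.962100
step 2 [2y] swap r/1=79/2724: DF=(1 − 79/2724·(0.962100))/(1+79/2724) = 9447/10000 ≈ 0.944700
step 3 [3y] swap r/1=751/28317: DF=(1 − 751/28317·(0.962100+0.944700))/(1+751/28317) = 9249/10000 ≈ 0.924900
step 4 [4y] bond c/1=1/20: DF=(6759/6250 − 1/20·(0.962100+0.944700+0.924900))/(1+1/20) = 8951/10000 ≈ 0.895100
step 5 [5y] bond c/1=3/50: DF=(292547/250000 − 3/50·(0.962100+0.944700+0.924900+0.895100))/(1+3/50) = 893/1000 ≈ 0.893000
step 6 [6y] swap r/1=1461/54737: DF=(1 − 1461/54737·(0.962100+0.944700+0.924900+0.895100+0.893000))/(1+1461/54737) = 8539/10000 ≈ 0.853900
step 7 [7y] bond c/1=19/400: DF=(88787/80000 − 19/400·(0.962100+0.944700+0.924900+0.895100+0.893000+0.853900))/(1+19/400) = 8113/10000 ≈ 0.811300

1 1 9621/10000
2 2 9447/10000
3 3 9249/10000
4 4 8951/10000
5 5 893/1000
6 6 8539/10000
7 7 8113/10000
f(2y,3y) = ((9447/10000)/(9249/10000) − 1)/(1) = 66/3083 ≈ 2.1408%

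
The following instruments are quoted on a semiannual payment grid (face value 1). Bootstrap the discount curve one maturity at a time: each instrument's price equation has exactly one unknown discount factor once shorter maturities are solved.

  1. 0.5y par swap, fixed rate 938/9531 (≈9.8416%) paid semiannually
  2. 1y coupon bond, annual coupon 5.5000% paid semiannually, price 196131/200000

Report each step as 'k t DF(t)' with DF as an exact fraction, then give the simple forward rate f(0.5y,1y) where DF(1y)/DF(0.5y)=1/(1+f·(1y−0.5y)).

step 1 [0.5y] swap r/2=469/9531: DF=(1 − 469/9531·(0))/(1+469/9531) = 9531/10000 ≈ 0.953100
step 2 [1y] bond c/2=11/400: DF=(196131/200000 − 11/400·(0.953100))/(1+11/400) = 9289/10000 ≈ 0.928900

1 1/2 9531/10000
2 1 9289/10000
f(0.5y,1y) = ((9531/10000)/(9289/10000) − 1)/(1/2) = 484/9289 ≈ 5.2105%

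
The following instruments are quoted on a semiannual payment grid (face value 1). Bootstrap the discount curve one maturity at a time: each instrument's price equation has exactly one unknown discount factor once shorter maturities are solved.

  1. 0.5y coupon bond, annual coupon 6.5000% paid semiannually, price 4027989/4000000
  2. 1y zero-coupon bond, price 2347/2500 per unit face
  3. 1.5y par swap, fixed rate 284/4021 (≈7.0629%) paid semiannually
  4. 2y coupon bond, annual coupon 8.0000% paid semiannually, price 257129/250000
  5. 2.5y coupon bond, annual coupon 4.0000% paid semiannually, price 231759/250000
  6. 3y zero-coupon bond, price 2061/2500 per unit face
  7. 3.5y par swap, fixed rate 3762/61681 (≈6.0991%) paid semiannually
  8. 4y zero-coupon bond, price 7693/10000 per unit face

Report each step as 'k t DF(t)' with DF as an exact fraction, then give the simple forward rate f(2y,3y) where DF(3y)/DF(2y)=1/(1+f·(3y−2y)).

step 1 [0.5y] bond c/2=13/400: DF=(4027989/4000000 − 13/400·(0))/(1+13/400) = 9753/10000 ≈ 0.975300
step 2 [1y] zero: DF = P = 2347/2500 ≈ 0.938800
step 3 [1.5y] swap r/2=142/4021: DF=(1 − 142/4021·(0.975300+0.938800))/(1+142/4021) = 4503/5000 ≈ 0.900600
step 4 [2y] bond c/2=1/25: DF=(257129/250000 − 1/25·(0.975300+0.938800+0.900600))/(1+1/25) = 8807/10000 ≈ 0.880700
step 5 [2.5y] bond c/2=1/50: DF=(231759/250000 − 1/50·(0.975300+0.938800+0.900600+0.880700))/(1+1/50) = 2091/2500 ≈ 0.836400
step 6 [3y] zero: DF = P = 2061/2500 ≈ 0.824400
step 7 [3.5y] swap r/2=1881/61681: DF=(1 − 1881/61681·(0.975300+0.938800+0.900600+0.880700+0.836400+0.824400))/(1+1881/61681) = 8119/10000 ≈ 0.811900
step 8 [4y] zero: DF = P = 7693/10000 ≈ 0.769300

1 1/2 9753/10000
2 1 2347/2500
3 3/2 4503/5000
4 2 8807/10000
5 5/2 2091/2500
6 3 2061/2500
7 7/2 8119/10000
8 4 7693/10000
f(2y,3y) = ((8807/10000)/(2061/2500) − 1)/(1) = 563/8244 ≈ 6.8292%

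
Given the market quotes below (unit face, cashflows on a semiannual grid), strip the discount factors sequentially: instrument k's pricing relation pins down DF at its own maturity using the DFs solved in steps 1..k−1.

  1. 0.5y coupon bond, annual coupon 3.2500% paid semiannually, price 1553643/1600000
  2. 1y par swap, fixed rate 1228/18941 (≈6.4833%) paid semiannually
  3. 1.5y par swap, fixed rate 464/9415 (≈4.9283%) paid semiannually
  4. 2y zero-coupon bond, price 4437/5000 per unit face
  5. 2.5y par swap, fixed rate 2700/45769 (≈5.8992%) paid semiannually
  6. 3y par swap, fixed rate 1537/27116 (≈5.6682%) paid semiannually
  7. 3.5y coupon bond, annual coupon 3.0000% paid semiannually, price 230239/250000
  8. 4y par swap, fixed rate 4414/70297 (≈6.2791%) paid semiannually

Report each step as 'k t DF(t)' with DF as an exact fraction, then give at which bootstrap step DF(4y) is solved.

step 1 [0.5y] bond c/2=13/800: DF=(1553643/1600000 − 13/800·(0))/(1+13/800) = 1911/2000 ≈ 0.955500
step 2 [1y] swap r/2=614/18941: DF=(1 − 614/18941·(0.955500))/(1+614/18941) = 4693/5000 ≈ 0.938600
step 3 [1.5y] swap r/2=232/9415: DF=(1 − 232/9415·(0.955500+0.938600))/(1+232/9415) = 1163/1250 ≈ 0.930400
step 4 [2y] zero: DF = P = 4437/5000 ≈ 0.887400
step 5 [2.5y] swap r/2=1350/45769: DF=(1 − 1350/45769·(0.955500+0.938600+0.930400+0.887400))/(1+1350/45769) = 173/200 ≈ 0.865000
step 6 [3y] swap r/2=1537/54232: DF=(1 − 1537/54232·(0.955500+0.938600+0.930400+0.887400+0.865000))/(1+1537/54232) = 8463/10000 ≈ 0.846300
step 7 [3.5y] bond c/2=3/200: DF=(230239/250000 − 3/200·(0.955500+0.938600+0.930400+0.887400+0.865000+0.846300))/(1+3/200) = 517/625 ≈ 0.827200
step 8 [4y] swap r/2=2207/70297: DF=(1 − 2207/70297·(0.955500+0.938600+0.930400+0.887400+0.865000+0.846300+0.827200))/(1+2207/70297) = 7793/10000 ≈ 0.779300

1 1/2 1911/2000
2 1 4693/5000
3 3/2 1163/1250
4 2 4437/5000
5 5/2 173/200
6 3 8463/10000
7 7/2 517/625
8 4 7793/10000
DF(4y) is solved at step 8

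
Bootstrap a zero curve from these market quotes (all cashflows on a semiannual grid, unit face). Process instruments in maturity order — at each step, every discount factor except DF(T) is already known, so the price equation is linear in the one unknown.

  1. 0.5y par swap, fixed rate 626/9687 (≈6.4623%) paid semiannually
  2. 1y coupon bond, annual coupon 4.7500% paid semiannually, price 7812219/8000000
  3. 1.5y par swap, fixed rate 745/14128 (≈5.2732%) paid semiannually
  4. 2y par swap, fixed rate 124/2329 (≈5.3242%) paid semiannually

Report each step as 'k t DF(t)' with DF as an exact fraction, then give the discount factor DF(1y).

step 1 [0.5y] swap r/2=313/9687: DF=(1 − 313/9687·(0))/(1+313/9687) = 9687/10000 ≈ 0.968700
step 2 [1y] bond c/2=19/800: DF=(7812219/8000000 − 19/800·(0.968700))/(1+19/800) = 4657/5000 ≈ 0.931400
step 3 [1.5y] swap r/2=745/28256: DF=(1 − 745/28256·(0.968700+0.931400))/(1+745/28256) = 1851/2000 ≈ 0.925500
step 4 [2y] swap r/2=62/2329: DF=(1 − 62/2329·(0.968700+0.931400+0.925500))/(1+62/2329) = 563/625 ≈ 0.900800

1 1/2 9687/10000
2 1 4657/5000
3 3/2 1851/2000
4 2 563/625
DF(1y) = 4657/5000 ≈ 0.931400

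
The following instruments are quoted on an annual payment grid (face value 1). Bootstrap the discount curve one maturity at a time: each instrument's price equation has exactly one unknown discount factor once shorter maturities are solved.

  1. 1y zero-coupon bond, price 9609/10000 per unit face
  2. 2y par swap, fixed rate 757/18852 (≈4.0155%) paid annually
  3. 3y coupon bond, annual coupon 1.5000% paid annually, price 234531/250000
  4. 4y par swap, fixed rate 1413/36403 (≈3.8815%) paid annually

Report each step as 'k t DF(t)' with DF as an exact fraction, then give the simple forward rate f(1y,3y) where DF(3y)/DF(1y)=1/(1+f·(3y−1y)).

1 1 9609/10000
2 2 9243/10000
3 3 2241/2500
4 4 8587/10000
f(1y,3y) = ((9609/10000)/(2241/2500) − 1)/(2) = 215/5976 ≈ 3.5977%

step 1 [1y] zero: DF = P = 9609/10000 ≈ 0.960900
step 2 [2y] swap r/1=757/18852: DF=(1 − 757/18852·(0.960900))/(1+757/18852) = 9243/10000 ≈ 0.924300
step 3 [3y] bond c/1=3/200: DF=(234531/250000 − 3/200·(0.960900+0.924300))/(1+3/200) = 2241/2500 ≈ 0.896400
step 4 [4y] swap r/1=1413/36403: DF=(1 − 1413/36403·(0.960900+0.924300+0.896400))/(1+1413/36403) = 8587/10000 ≈ 0.858700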